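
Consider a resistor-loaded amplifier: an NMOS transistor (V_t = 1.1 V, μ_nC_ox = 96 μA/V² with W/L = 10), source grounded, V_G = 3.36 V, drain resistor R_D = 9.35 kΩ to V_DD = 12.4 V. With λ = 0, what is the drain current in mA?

V_GS = V_G = 3.36 V, so V_ov = 3.36 − 1.1 = 2.26 V.
k_n = μ_nC_ox · (W/L) = 0.96 mA/V².
Assume saturation: I_D = ½ k_n V_ov² = 0.5 × 0.96 × 2.26² = 2.45 mA, giving V_DS = V_DD − I_D R_D = 12.4 − 2.45 × 9.35 = -10.5 V.
But -10.5 V < V_ov = 2.26 V, so the device is actually in triode.
In triode I_D = k_n[V_ov V_DS − ½ V_DS²] and I_D = (V_DD − V_DS)/R_D. Equating: 4.49 V_DS² − 21.29 V_DS + 12.4 = 0, giving V_DS = 0.68 V (the root below V_ov).
I_D = (12.4 − 0.68) / 9.35 = 1.25 mA.

I_D = 1.25 mA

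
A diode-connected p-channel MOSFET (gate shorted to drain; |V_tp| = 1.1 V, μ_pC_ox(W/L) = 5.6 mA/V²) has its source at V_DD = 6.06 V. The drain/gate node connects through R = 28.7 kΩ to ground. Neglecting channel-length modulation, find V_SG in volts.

With gate tied to drain, V_SG = V_SD ≥ V_SG − |V_tp|, so the device is in saturation.
KCL at the drain: ½ k_p (V_SG − |V_tp|)² = (V_DD − V_SG)/R.
Let x = V_SG − 1.1. Then 80.4 x² + x − 4.96 = 0, giving x = 0.242 V (positive root), so V_SG = 1.34 V.
I_D = (V_DD − V_SG)/R = (6.06 − 1.34) / 28.7 = 0.164 mA.

V_SG = 1.34 V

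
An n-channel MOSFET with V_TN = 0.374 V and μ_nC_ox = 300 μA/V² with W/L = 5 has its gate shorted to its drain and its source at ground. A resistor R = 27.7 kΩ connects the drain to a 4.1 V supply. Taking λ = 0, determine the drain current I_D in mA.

I_D = 0.120 mA

With gate tied to drain, V_GS = V_DS ≥ V_GS − V_TN, so the device is in saturation.
k_n = μ_nC_ox · (W/L) = 1.5 mA/V².
KCL at the drain: ½ k_n (V_GS − V_TN)² = (V_DD − V_GS)/R.
Let x = V_GS − 0.374. Then 20.8 x² + x − 3.726 = 0, giving x = 0.4 V (positive root), so V_GS = 0.774 V.
I_D = (V_DD − V_GS)/R = (4.1 − 0.774) / 27.7 = 0.12 mA.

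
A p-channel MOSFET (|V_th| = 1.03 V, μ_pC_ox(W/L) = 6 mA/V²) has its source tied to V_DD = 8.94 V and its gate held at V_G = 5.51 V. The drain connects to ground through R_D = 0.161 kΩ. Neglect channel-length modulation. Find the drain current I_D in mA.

I_D = 17.3 mA

V_SG = V_DD − V_G = 8.94 − 5.51 = 3.43 V, so V_ov = 3.43 − 1.03 = 2.4 V.
Assume saturation: I_D = ½ k_p V_ov² = 0.5 × 6 × 2.4² = 17.3 mA, giving V_SD = V_DD − I_D R_D = 8.94 − 17.3 × 0.161 = 6.16 V.
V_SD = 6.16 V ≥ V_ov = 2.4 V, confirming saturation.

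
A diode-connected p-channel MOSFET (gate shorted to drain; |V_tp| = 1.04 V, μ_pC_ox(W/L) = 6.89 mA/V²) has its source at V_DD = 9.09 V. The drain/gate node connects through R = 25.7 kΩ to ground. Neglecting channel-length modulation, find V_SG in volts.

V_SG = 1.34 V

With gate tied to drain, V_SG = V_SD ≥ V_SG − |V_tp|, so the device is in saturation.
KCL at the drain: ½ k_p (V_SG − |V_tp|)² = (V_DD − V_SG)/R.
Let x = V_SG − 1.04. Then 88.5 x² + x − 8.05 = 0, giving x = 0.296 V (positive root), so V_SG = 1.34 V.
I_D = (V_DD − V_SG)/R = (9.09 − 1.34) / 25.7 = 0.302 mA.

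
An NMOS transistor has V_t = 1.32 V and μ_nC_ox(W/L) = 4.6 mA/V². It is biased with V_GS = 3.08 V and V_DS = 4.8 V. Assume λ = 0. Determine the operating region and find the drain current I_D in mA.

V_ov = V_GS − V_t = 3.08 − 1.32 = 1.76 V.
Since V_DS = 4.8 V ≥ V_ov = 1.76 V, the device is in saturation.
I_D = ½ k_n V_ov² = 0.5 × 4.6 × 1.76² = 7.12 mA.

Saturation; I_D = 7.12 mA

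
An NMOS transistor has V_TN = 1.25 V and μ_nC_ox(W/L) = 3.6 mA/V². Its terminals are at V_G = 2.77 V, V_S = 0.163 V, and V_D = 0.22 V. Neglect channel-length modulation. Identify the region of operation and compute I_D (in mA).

Triode; I_D = 0.273 mA

V_GS = V_G − V_S = 2.77 − 0.163 = 2.61 V; V_DS = V_D − V_S = 0.22 − 0.163 = 0.057 V.
V_ov = V_GS − V_TN = 2.61 − 1.25 = 1.36 V.
Since V_DS = 0.057 V < V_ov = 1.36 V, the device is in the triode region.
I_D = k_n [V_ov · V_DS − ½ V_DS²] = 3.6 × [1.36 × 0.057 − 0.5 × 0.057²] = 0.273 mA.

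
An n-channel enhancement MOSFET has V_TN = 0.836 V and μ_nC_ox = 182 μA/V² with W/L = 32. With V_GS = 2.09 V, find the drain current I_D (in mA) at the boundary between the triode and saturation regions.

At the boundary V_DS = V_ov = V_GS − V_TN = 2.09 − 0.836 = 1.25 V.
k_n = μ_nC_ox · (W/L) = 5.824 mA/V².
I_D = ½ k_n V_ov² = 0.5 × 5.824 × 1.25² = 4.58 mA.

I_D = 4.58 mA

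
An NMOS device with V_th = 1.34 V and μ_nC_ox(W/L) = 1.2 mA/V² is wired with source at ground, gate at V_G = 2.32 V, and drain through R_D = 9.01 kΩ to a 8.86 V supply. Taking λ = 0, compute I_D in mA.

V_GS = V_G = 2.32 V, so V_ov = 2.32 − 1.34 = 0.98 V.
Assume saturation: I_D = ½ k_n V_ov² = 0.5 × 1.2 × 0.98² = 0.576 mA, giving V_DS = V_DD − I_D R_D = 8.86 − 0.576 × 9.01 = 3.67 V.
V_DS = 3.67 V ≥ V_ov = 0.98 V, confirming saturation.

I_D = 0.576 mA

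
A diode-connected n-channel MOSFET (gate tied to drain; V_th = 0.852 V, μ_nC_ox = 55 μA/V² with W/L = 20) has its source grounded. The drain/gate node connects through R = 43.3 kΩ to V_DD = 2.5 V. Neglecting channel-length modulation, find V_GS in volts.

With gate tied to drain, V_GS = V_DS ≥ V_GS − V_th, so the device is in saturation.
k_n = μ_nC_ox · (W/L) = 1.1 mA/V².
KCL at the drain: ½ k_n (V_GS − V_th)² = (V_DD − V_GS)/R.
Let x = V_GS − 0.852. Then 23.8 x² + x − 1.648 = 0, giving x = 0.243 V (positive root), so V_GS = 1.09 V.
I_D = (V_DD − V_GS)/R = (2.5 − 1.09) / 43.3 = 0.0325 mA.

V_GS = 1.09 V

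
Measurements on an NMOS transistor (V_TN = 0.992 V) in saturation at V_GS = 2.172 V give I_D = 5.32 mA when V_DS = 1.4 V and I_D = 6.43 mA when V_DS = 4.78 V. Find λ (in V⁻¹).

With V_GS fixed, I_D ∝ (1 + λ V_DS) in saturation, so I_D2/I_D1 = (1 + λ V_DS2)/(1 + λ V_DS1).
6.43/5.32 = 1.209 = (1 + 4.78 λ)/(1 + 1.4 λ).
Solving: λ (I_D1 V_DS2 − I_D2 V_DS1) = I_D2 − I_D1, so λ = (6.43 − 5.32) / (5.32 × 4.78 − 6.43 × 1.4) = 1.11 / 16.4 = 0.0676 V⁻¹.

λ = 0.0676 V⁻¹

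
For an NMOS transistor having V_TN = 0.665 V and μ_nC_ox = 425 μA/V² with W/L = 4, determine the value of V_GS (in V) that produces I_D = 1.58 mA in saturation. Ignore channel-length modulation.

V_GS = 2.03 V

k_n = μ_nC_ox · (W/L) = 1.7 mA/V².
In saturation I_D = ½ k_n (V_GS − V_TN)², so V_GS − V_TN = √(2 I_D / k_n) = √(2 × 1.58 / 1.7) = 1.36 V.
V_GS = 0.665 + 1.36 = 2.03 V.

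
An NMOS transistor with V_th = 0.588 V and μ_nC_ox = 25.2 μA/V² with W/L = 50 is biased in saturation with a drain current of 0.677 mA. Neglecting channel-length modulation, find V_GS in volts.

k_n = μ_nC_ox · (W/L) = 1.26 mA/V².
In saturation I_D = ½ k_n (V_GS − V_th)², so V_GS − V_th = √(2 I_D / k_n) = √(2 × 0.677 / 1.26) = 1.04 V.
V_GS = 0.588 + 1.04 = 1.62 V.

V_GS = 1.62 V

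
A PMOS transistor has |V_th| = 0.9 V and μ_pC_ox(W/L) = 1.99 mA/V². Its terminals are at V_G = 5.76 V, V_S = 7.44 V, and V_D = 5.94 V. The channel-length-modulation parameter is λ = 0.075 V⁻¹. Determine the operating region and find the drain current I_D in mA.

Saturation; I_D = 0.673 mA

V_SG = V_S − V_G = 7.44 − 5.76 = 1.68 V; V_SD = V_S − V_D = 7.44 − 5.94 = 1.5 V.
V_ov = V_SG − |V_th| = 1.68 − 0.9 = 0.78 V.
Since V_SD = 1.5 V ≥ V_ov = 0.78 V, the device is in saturation.
I_D = ½ k_p V_ov² (1 + λ V_SD) = 0.5 × 1.99 × 0.78² × (1 + 0.075 × 1.5) = 0.673 mA.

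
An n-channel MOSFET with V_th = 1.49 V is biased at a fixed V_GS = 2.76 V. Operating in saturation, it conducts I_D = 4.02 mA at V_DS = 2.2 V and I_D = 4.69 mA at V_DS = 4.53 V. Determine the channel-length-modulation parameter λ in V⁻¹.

With V_GS fixed, I_D ∝ (1 + λ V_DS) in saturation, so I_D2/I_D1 = (1 + λ V_DS2)/(1 + λ V_DS1).
4.69/4.02 = 1.167 = (1 + 4.53 λ)/(1 + 2.2 λ).
Solving: λ (I_D1 V_DS2 − I_D2 V_DS1) = I_D2 − I_D1, so λ = (4.69 − 4.02) / (4.02 × 4.53 − 4.69 × 2.2) = 0.67 / 7.89 = 0.0849 V⁻¹.

λ = 0.0849 V⁻¹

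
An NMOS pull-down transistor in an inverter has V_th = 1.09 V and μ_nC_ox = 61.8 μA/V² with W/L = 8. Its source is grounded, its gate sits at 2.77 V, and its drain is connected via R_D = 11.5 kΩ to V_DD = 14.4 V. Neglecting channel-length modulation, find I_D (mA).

I_D = 0.698 mA

V_GS = V_G = 2.77 V, so V_ov = 2.77 − 1.09 = 1.68 V.
k_n = μ_nC_ox · (W/L) = 0.4944 mA/V².
Assume saturation: I_D = ½ k_n V_ov² = 0.5 × 0.4944 × 1.68² = 0.698 mA, giving V_DS = V_DD − I_D R_D = 14.4 − 0.698 × 11.5 = 6.38 V.
V_DS = 6.38 V ≥ V_ov = 1.68 V, confirming saturation.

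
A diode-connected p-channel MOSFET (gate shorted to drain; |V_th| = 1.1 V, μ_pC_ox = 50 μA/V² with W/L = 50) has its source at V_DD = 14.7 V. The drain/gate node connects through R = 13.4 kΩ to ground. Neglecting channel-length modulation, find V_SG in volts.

V_SG = 1.97 V

With gate tied to drain, V_SG = V_SD ≥ V_SG − |V_th|, so the device is in saturation.
k_p = μ_pC_ox · (W/L) = 2.5 mA/V².
KCL at the drain: ½ k_p (V_SG − |V_th|)² = (V_DD − V_SG)/R.
Let x = V_SG − 1.1. Then 16.8 x² + x − 13.6 = 0, giving x = 0.872 V (positive root), so V_SG = 1.97 V.
I_D = (V_DD − V_SG)/R = (14.7 − 1.97) / 13.4 = 0.95 mA.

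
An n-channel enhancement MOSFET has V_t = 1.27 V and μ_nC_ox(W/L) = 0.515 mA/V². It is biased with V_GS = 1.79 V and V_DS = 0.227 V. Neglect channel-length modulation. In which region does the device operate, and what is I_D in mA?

V_ov = V_GS − V_t = 1.79 − 1.27 = 0.52 V.
Since V_DS = 0.227 V < V_ov = 0.52 V, the device is in the triode region.
I_D = k_n [V_ov · V_DS − ½ V_DS²] = 0.515 × [0.52 × 0.227 − 0.5 × 0.227²] = 0.0475 mA.

Triode; I_D = 0.0475 mA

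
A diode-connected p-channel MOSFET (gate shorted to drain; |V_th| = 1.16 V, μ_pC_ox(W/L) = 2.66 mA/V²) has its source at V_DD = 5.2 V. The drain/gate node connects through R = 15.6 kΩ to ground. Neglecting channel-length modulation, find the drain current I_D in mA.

I_D = 0.232 mA

With gate tied to drain, V_SG = V_SD ≥ V_SG − |V_th|, so the device is in saturation.
KCL at the drain: ½ k_p (V_SG − |V_th|)² = (V_DD − V_SG)/R.
Let x = V_SG − 1.16. Then 20.7 x² + x − 4.04 = 0, giving x = 0.418 V (positive root), so V_SG = 1.58 V.
I_D = (V_DD − V_SG)/R = (5.2 − 1.58) / 15.6 = 0.232 mA.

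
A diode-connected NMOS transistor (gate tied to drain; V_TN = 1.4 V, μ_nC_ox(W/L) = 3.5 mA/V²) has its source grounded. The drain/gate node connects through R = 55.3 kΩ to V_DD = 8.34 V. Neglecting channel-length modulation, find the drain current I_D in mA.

I_D = 0.121 mA

With gate tied to drain, V_GS = V_DS ≥ V_GS − V_TN, so the device is in saturation.
KCL at the drain: ½ k_n (V_GS − V_TN)² = (V_DD − V_GS)/R.
Let x = V_GS − 1.4. Then 96.8 x² + x − 6.94 = 0, giving x = 0.263 V (positive root), so V_GS = 1.66 V.
I_D = (V_DD − V_GS)/R = (8.34 − 1.66) / 55.3 = 0.121 mA.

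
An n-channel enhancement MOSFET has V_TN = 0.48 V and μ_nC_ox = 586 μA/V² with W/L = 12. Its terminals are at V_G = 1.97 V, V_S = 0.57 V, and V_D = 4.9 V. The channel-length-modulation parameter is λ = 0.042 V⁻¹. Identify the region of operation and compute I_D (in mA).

Saturation; I_D = 3.52 mA

V_GS = V_G − V_S = 1.97 − 0.57 = 1.4 V; V_DS = V_D − V_S = 4.9 − 0.57 = 4.33 V.
k_n = μ_nC_ox · (W/L) = 7.032 mA/V².
V_ov = V_GS − V_TN = 1.4 − 0.48 = 0.92 V.
Since V_DS = 4.33 V ≥ V_ov = 0.92 V, the device is in saturation.
I_D = ½ k_n V_ov² (1 + λ V_DS) = 0.5 × 7.032 × 0.92² × (1 + 0.042 × 4.33) = 3.52 mA.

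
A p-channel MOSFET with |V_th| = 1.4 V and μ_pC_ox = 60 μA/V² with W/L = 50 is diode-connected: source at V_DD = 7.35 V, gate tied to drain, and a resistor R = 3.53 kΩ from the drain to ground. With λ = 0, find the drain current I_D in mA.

With gate tied to drain, V_SG = V_SD ≥ V_SG − |V_th|, so the device is in saturation.
k_p = μ_pC_ox · (W/L) = 3 mA/V².
KCL at the drain: ½ k_p (V_SG − |V_th|)² = (V_DD − V_SG)/R.
Let x = V_SG − 1.4. Then 5.29 x² + x − 5.95 = 0, giving x = 0.97 V (positive root), so V_SG = 2.37 V.
I_D = (V_DD − V_SG)/R = (7.35 − 2.37) / 3.53 = 1.41 mA.

I_D = 1.41 mA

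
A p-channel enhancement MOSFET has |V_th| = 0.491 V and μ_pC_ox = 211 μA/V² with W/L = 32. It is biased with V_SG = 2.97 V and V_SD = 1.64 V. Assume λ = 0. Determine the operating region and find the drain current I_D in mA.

k_p = μ_pC_ox · (W/L) = 6.752 mA/V².
V_ov = V_SG − |V_th| = 2.97 − 0.491 = 2.48 V.
Since V_SD = 1.64 V < V_ov = 2.48 V, the device is in the triode region.
I_D = k_p [V_ov · V_SD − ½ V_SD²] = 6.752 × [2.48 × 1.64 − 0.5 × 1.64²] = 18.4 mA.

Triode; I_D = 18.4 mA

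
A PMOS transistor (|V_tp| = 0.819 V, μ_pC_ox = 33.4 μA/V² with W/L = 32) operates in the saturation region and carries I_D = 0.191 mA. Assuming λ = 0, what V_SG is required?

V_SG = 1.42 V

k_p = μ_pC_ox · (W/L) = 1.069 mA/V².
In saturation I_D = ½ k_p (V_SG − |V_tp|)², so V_SG − |V_tp| = √(2 I_D / k_p) = √(2 × 0.191 / 1.069) = 0.598 V.
V_SG = 0.819 + 0.598 = 1.42 V.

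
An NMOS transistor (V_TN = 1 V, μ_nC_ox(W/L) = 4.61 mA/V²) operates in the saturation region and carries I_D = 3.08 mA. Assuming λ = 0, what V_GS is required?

In saturation I_D = ½ k_n (V_GS − V_TN)², so V_GS − V_TN = √(2 I_D / k_n) = √(2 × 3.08 / 4.61) = 1.16 V.
V_GS = 1 + 1.16 = 2.16 V.

V_GS = 2.16 V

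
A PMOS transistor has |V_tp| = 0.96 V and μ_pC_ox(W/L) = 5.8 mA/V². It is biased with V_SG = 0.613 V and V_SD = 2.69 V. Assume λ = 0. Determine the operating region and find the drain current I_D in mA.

Cutoff; I_D = 0 mA

V_SG = 0.613 V < |V_tp| = 0.96 V, so the transistor is in cutoff.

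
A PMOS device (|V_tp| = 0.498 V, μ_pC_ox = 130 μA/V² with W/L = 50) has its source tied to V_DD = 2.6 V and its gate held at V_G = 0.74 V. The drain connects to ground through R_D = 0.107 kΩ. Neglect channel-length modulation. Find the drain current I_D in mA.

I_D = 6.03 mA

V_SG = V_DD − V_G = 2.6 − 0.74 = 1.86 V, so V_ov = 1.86 − 0.498 = 1.36 V.
k_p = μ_pC_ox · (W/L) = 6.5 mA/V².
Assume saturation: I_D = ½ k_p V_ov² = 0.5 × 6.5 × 1.36² = 6.03 mA, giving V_SD = V_DD − I_D R_D = 2.6 − 6.03 × 0.107 = 1.95 V.
V_SD = 1.95 V ≥ V_ov = 1.36 V, confirming saturation.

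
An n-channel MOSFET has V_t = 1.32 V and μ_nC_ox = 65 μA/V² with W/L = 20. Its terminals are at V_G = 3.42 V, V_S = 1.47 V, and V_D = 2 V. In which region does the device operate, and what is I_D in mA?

V_GS = V_G − V_S = 3.42 − 1.47 = 1.95 V; V_DS = V_D − V_S = 2 − 1.47 = 0.53 V.
k_n = μ_nC_ox · (W/L) = 1.3 mA/V².
V_ov = V_GS − V_t = 1.95 − 1.32 = 0.63 V.
Since V_DS = 0.53 V < V_ov = 0.63 V, the device is in the triode region.
I_D = k_n [V_ov · V_DS − ½ V_DS²] = 1.3 × [0.63 × 0.53 − 0.5 × 0.53²] = 0.251 mA.

Triode; I_D = 0.251 mA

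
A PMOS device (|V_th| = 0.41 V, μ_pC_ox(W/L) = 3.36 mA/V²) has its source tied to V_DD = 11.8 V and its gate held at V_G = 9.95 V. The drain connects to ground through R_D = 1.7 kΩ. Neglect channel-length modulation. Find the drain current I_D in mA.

V_SG = V_DD − V_G = 11.8 − 9.95 = 1.85 V, so V_ov = 1.85 − 0.41 = 1.44 V.
Assume saturation: I_D = ½ k_p V_ov² = 0.5 × 3.36 × 1.44² = 3.48 mA, giving V_SD = V_DD − I_D R_D = 11.8 − 3.48 × 1.7 = 5.88 V.
V_SD = 5.88 V ≥ V_ov = 1.44 V, confirming saturation.

I_D = 3.48 mA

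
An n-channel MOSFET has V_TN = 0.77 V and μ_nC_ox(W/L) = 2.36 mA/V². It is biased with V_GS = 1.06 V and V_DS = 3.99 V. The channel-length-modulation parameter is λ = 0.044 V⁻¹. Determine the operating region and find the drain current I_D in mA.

V_ov = V_GS − V_TN = 1.06 − 0.77 = 0.29 V.
Since V_DS = 3.99 V ≥ V_ov = 0.29 V, the device is in saturation.
I_D = ½ k_n V_ov² (1 + λ V_DS) = 0.5 × 2.36 × 0.29² × (1 + 0.044 × 3.99) = 0.117 mA.

Saturation; I_D = 0.117 mA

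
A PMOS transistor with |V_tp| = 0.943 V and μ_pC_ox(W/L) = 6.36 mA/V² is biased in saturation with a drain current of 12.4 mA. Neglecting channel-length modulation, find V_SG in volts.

In saturation I_D = ½ k_p (V_SG − |V_tp|)², so V_SG − |V_tp| = √(2 I_D / k_p) = √(2 × 12.4 / 6.36) = 1.97 V.
V_SG = 0.943 + 1.97 = 2.92 V.

V_SG = 2.92 V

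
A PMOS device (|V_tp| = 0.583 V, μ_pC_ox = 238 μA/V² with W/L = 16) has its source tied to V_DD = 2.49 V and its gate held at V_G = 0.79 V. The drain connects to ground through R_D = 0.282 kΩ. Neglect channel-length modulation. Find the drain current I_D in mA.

I_D = 2.38 mA

V_SG = V_DD − V_G = 2.49 − 0.79 = 1.7 V, so V_ov = 1.7 − 0.583 = 1.12 V.
k_p = μ_pC_ox · (W/L) = 3.808 mA/V².
Assume saturation: I_D = ½ k_p V_ov² = 0.5 × 3.808 × 1.12² = 2.38 mA, giving V_SD = V_DD − I_D R_D = 2.49 − 2.38 × 0.282 = 1.82 V.
V_SD = 1.82 V ≥ V_ov = 1.12 V, confirming saturation.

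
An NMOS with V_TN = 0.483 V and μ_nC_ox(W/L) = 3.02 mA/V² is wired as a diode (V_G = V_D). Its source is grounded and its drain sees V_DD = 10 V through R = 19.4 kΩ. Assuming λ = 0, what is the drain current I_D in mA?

I_D = 0.462 mA

With gate tied to drain, V_GS = V_DS ≥ V_GS − V_TN, so the device is in saturation.
KCL at the drain: ½ k_n (V_GS − V_TN)² = (V_DD − V_GS)/R.
Let x = V_GS − 0.483. Then 29.3 x² + x − 9.517 = 0, giving x = 0.553 V (positive root), so V_GS = 1.04 V.
I_D = (V_DD − V_GS)/R = (10 − 1.04) / 19.4 = 0.462 mA.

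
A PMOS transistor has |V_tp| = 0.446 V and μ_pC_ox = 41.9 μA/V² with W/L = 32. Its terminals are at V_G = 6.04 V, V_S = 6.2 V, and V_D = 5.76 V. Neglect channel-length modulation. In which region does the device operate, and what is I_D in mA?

Cutoff; I_D = 0 mA

V_SG = V_S − V_G = 6.2 − 6.04 = 0.16 V; V_SD = V_S − V_D = 6.2 − 5.76 = 0.44 V.
V_SG = 0.16 V < |V_tp| = 0.446 V, so the transistor is in cutoff.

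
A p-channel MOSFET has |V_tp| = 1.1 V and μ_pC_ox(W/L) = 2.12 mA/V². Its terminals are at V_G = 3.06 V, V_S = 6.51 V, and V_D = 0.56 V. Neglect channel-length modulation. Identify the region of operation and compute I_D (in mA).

V_SG = V_S − V_G = 6.51 − 3.06 = 3.45 V; V_SD = V_S − V_D = 6.51 − 0.56 = 5.95 V.
V_ov = V_SG − |V_tp| = 3.45 − 1.1 = 2.35 V.
Since V_SD = 5.95 V ≥ V_ov = 2.35 V, the device is in saturation.
I_D = ½ k_p V_ov² = 0.5 × 2.12 × 2.35² = 5.85 mA.

Saturation; I_D = 5.85 mA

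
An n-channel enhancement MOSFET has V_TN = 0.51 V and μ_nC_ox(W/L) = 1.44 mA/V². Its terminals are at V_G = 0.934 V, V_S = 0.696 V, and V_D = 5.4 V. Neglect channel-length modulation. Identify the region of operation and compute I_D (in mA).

V_GS = V_G − V_S = 0.934 − 0.696 = 0.238 V; V_DS = V_D − V_S = 5.4 − 0.696 = 4.7 V.
V_GS = 0.238 V < V_TN = 0.51 V, so the transistor is in cutoff.

Cutoff; I_D = 0 mA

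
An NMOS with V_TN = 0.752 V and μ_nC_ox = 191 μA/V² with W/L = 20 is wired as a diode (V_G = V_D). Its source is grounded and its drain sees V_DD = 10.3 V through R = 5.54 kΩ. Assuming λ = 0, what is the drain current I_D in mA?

I_D = 1.56 mA

With gate tied to drain, V_GS = V_DS ≥ V_GS − V_TN, so the device is in saturation.
k_n = μ_nC_ox · (W/L) = 3.82 mA/V².
KCL at the drain: ½ k_n (V_GS − V_TN)² = (V_DD − V_GS)/R.
Let x = V_GS − 0.752. Then 10.6 x² + x − 9.548 = 0, giving x = 0.904 V (positive root), so V_GS = 1.66 V.
I_D = (V_DD − V_GS)/R = (10.3 − 1.66) / 5.54 = 1.56 mA.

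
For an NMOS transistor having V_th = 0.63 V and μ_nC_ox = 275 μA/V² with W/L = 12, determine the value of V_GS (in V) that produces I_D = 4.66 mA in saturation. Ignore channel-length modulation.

V_GS = 2.31 V

k_n = μ_nC_ox · (W/L) = 3.3 mA/V².
In saturation I_D = ½ k_n (V_GS − V_th)², so V_GS − V_th = √(2 I_D / k_n) = √(2 × 4.66 / 3.3) = 1.68 V.
V_GS = 0.63 + 1.68 = 2.31 V.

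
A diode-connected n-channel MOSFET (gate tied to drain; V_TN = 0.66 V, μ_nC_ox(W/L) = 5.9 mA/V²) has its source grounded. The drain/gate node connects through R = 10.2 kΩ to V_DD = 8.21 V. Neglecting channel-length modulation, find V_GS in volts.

V_GS = 1.14 V

With gate tied to drain, V_GS = V_DS ≥ V_GS − V_TN, so the device is in saturation.
KCL at the drain: ½ k_n (V_GS − V_TN)² = (V_DD − V_GS)/R.
Let x = V_GS − 0.66. Then 30.1 x² + x − 7.55 = 0, giving x = 0.485 V (positive root), so V_GS = 1.14 V.
I_D = (V_DD − V_GS)/R = (8.21 − 1.14) / 10.2 = 0.693 mA.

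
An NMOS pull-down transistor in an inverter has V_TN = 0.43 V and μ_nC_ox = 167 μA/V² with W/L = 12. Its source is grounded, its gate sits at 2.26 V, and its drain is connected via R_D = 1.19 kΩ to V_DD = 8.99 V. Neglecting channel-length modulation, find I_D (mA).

V_GS = V_G = 2.26 V, so V_ov = 2.26 − 0.43 = 1.83 V.
k_n = μ_nC_ox · (W/L) = 2.004 mA/V².
Assume saturation: I_D = ½ k_n V_ov² = 0.5 × 2.004 × 1.83² = 3.36 mA, giving V_DS = V_DD − I_D R_D = 8.99 − 3.36 × 1.19 = 5 V.
V_DS = 5 V ≥ V_ov = 1.83 V, confirming saturation.

I_D = 3.36 mA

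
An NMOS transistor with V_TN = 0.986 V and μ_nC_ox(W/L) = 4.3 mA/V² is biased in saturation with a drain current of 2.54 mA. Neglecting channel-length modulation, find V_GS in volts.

V_GS = 2.07 V

In saturation I_D = ½ k_n (V_GS − V_TN)², so V_GS − V_TN = √(2 I_D / k_n) = √(2 × 2.54 / 4.3) = 1.09 V.
V_GS = 0.986 + 1.09 = 2.07 V.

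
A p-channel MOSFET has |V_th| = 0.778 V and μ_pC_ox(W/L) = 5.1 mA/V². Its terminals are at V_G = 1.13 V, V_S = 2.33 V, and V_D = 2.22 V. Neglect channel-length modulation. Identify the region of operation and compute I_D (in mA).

V_SG = V_S − V_G = 2.33 − 1.13 = 1.2 V; V_SD = V_S − V_D = 2.33 − 2.22 = 0.11 V.
V_ov = V_SG − |V_th| = 1.2 − 0.778 = 0.422 V.
Since V_SD = 0.11 V < V_ov = 0.422 V, the device is in the triode region.
I_D = k_p [V_ov · V_SD − ½ V_SD²] = 5.1 × [0.422 × 0.11 − 0.5 × 0.11²] = 0.206 mA.

Triode; I_D = 0.206 mA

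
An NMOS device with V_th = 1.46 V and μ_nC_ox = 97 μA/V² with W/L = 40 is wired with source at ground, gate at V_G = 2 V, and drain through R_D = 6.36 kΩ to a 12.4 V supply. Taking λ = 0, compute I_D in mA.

V_GS = V_G = 2 V, so V_ov = 2 − 1.46 = 0.54 V.
k_n = μ_nC_ox · (W/L) = 3.88 mA/V².
Assume saturation: I_D = ½ k_n V_ov² = 0.5 × 3.88 × 0.54² = 0.566 mA, giving V_DS = V_DD − I_D R_D = 12.4 − 0.566 × 6.36 = 8.8 V.
V_DS = 8.8 V ≥ V_ov = 0.54 V, confirming saturation.

I_D = 0.566 mA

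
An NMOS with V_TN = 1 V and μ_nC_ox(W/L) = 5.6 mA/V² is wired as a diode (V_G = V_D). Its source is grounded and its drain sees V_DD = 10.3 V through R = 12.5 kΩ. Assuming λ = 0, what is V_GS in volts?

V_GS = 1.50 V

With gate tied to drain, V_GS = V_DS ≥ V_GS − V_TN, so the device is in saturation.
KCL at the drain: ½ k_n (V_GS − V_TN)² = (V_DD − V_GS)/R.
Let x = V_GS − 1. Then 35 x² + x − 9.3 = 0, giving x = 0.501 V (positive root), so V_GS = 1.5 V.
I_D = (V_DD − V_GS)/R = (10.3 − 1.5) / 12.5 = 0.704 mA.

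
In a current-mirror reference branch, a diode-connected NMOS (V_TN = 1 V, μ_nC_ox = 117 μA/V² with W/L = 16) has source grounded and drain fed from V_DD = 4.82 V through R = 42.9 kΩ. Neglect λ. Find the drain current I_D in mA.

With gate tied to drain, V_GS = V_DS ≥ V_GS − V_TN, so the device is in saturation.
k_n = μ_nC_ox · (W/L) = 1.872 mA/V².
KCL at the drain: ½ k_n (V_GS − V_TN)² = (V_DD − V_GS)/R.
Let x = V_GS − 1. Then 40.2 x² + x − 3.82 = 0, giving x = 0.296 V (positive root), so V_GS = 1.3 V.
I_D = (V_DD − V_GS)/R = (4.82 − 1.3) / 42.9 = 0.0821 mA.

I_D = 0.0821 mA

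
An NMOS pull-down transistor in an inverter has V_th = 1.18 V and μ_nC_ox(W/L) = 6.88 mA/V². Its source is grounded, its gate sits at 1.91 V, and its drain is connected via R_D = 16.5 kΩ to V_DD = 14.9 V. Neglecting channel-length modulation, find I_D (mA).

I_D = 0.891 mA

V_GS = V_G = 1.91 V, so V_ov = 1.91 − 1.18 = 0.73 V.
Assume saturation: I_D = ½ k_n V_ov² = 0.5 × 6.88 × 0.73² = 1.83 mA, giving V_DS = V_DD − I_D R_D = 14.9 − 1.83 × 16.5 = -15.3 V.
But -15.3 V < V_ov = 0.73 V, so the device is actually in triode.
In triode I_D = k_n[V_ov V_DS − ½ V_DS²] and I_D = (V_DD − V_DS)/R_D. Equating: 56.8 V_DS² − 83.87 V_DS + 14.9 = 0, giving V_DS = 0.207 V (the root below V_ov).
I_D = (14.9 − 0.207) / 16.5 = 0.891 mA.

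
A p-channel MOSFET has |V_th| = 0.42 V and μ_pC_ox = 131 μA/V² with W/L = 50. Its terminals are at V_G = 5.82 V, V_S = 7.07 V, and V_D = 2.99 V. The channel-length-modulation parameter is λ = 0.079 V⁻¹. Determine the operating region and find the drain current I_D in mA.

Saturation; I_D = 2.98 mA

V_SG = V_S − V_G = 7.07 − 5.82 = 1.25 V; V_SD = V_S − V_D = 7.07 − 2.99 = 4.08 V.
k_p = μ_pC_ox · (W/L) = 6.55 mA/V².
V_ov = V_SG − |V_th| = 1.25 − 0.42 = 0.83 V.
Since V_SD = 4.08 V ≥ V_ov = 0.83 V, the device is in saturation.
I_D = ½ k_p V_ov² (1 + λ V_SD) = 0.5 × 6.55 × 0.83² × (1 + 0.079 × 4.08) = 2.98 mA.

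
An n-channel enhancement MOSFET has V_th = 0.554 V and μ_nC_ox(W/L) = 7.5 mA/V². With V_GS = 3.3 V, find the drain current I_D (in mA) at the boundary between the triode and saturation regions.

I_D = 28.3 mA

At the boundary V_DS = V_ov = V_GS − V_th = 3.3 − 0.554 = 2.75 V.
I_D = ½ k_n V_ov² = 0.5 × 7.5 × 2.75² = 28.3 mA.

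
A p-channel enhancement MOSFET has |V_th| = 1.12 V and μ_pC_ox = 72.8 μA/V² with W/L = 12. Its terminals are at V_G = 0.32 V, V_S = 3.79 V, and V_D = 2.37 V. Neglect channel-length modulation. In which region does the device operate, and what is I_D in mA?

Triode; I_D = 2.03 mA

V_SG = V_S − V_G = 3.79 − 0.32 = 3.47 V; V_SD = V_S − V_D = 3.79 − 2.37 = 1.42 V.
k_p = μ_pC_ox · (W/L) = 0.8736 mA/V².
V_ov = V_SG − |V_th| = 3.47 − 1.12 = 2.35 V.
Since V_SD = 1.42 V < V_ov = 2.35 V, the device is in the triode region.
I_D = k_p [V_ov · V_SD − ½ V_SD²] = 0.8736 × [2.35 × 1.42 − 0.5 × 1.42²] = 2.03 mA.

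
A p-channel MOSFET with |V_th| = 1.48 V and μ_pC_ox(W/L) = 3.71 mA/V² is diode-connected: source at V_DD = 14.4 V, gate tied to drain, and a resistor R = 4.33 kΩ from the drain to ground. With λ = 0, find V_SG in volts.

V_SG = 2.69 V

With gate tied to drain, V_SG = V_SD ≥ V_SG − |V_th|, so the device is in saturation.
KCL at the drain: ½ k_p (V_SG − |V_th|)² = (V_DD − V_SG)/R.
Let x = V_SG − 1.48. Then 8.03 x² + x − 12.92 = 0, giving x = 1.21 V (positive root), so V_SG = 2.69 V.
I_D = (V_DD − V_SG)/R = (14.4 − 2.69) / 4.33 = 2.7 mA.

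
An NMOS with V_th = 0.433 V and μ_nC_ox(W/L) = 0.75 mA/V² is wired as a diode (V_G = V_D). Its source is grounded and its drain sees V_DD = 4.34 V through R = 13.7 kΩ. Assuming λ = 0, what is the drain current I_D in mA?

I_D = 0.228 mA

With gate tied to drain, V_GS = V_DS ≥ V_GS − V_th, so the device is in saturation.
KCL at the drain: ½ k_n (V_GS − V_th)² = (V_DD − V_GS)/R.
Let x = V_GS − 0.433. Then 5.14 x² + x − 3.907 = 0, giving x = 0.78 V (positive root), so V_GS = 1.21 V.
I_D = (V_DD − V_GS)/R = (4.34 − 1.21) / 13.7 = 0.228 mA.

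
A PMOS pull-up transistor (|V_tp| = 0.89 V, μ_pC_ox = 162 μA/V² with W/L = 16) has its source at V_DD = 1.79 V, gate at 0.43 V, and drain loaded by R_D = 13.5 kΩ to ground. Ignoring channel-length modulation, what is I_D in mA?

I_D = 0.124 mA

V_SG = V_DD − V_G = 1.79 − 0.43 = 1.36 V, so V_ov = 1.36 − 0.89 = 0.47 V.
k_p = μ_pC_ox · (W/L) = 2.592 mA/V².
Assume saturation: I_D = ½ k_p V_ov² = 0.5 × 2.592 × 0.47² = 0.286 mA, giving V_SD = V_DD − I_D R_D = 1.79 − 0.286 × 13.5 = -2.07 V.
But -2.07 V < V_ov = 0.47 V, so the device is actually in triode.
In triode I_D = k_p[V_ov V_SD − ½ V_SD²] and I_D = (V_DD − V_SD)/R_D. Equating: 17.5 V_SD² − 17.45 V_SD + 1.79 = 0, giving V_SD = 0.116 V (the root below V_ov).
I_D = (1.79 − 0.116) / 13.5 = 0.124 mA.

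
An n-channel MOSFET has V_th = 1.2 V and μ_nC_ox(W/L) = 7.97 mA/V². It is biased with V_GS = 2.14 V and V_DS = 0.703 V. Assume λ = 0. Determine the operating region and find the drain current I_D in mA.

V_ov = V_GS − V_th = 2.14 − 1.2 = 0.94 V.
Since V_DS = 0.703 V < V_ov = 0.94 V, the device is in the triode region.
I_D = k_n [V_ov · V_DS − ½ V_DS²] = 7.97 × [0.94 × 0.703 − 0.5 × 0.703²] = 3.3 mA.

Triode; I_D = 3.30 mA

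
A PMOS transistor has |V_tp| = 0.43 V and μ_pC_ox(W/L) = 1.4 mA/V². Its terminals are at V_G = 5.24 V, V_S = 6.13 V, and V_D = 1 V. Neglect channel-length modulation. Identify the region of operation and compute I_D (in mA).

Saturation; I_D = 0.148 mA

V_SG = V_S − V_G = 6.13 − 5.24 = 0.89 V; V_SD = V_S − V_D = 6.13 − 1 = 5.13 V.
V_ov = V_SG − |V_tp| = 0.89 − 0.43 = 0.46 V.
Since V_SD = 5.13 V ≥ V_ov = 0.46 V, the device is in saturation.
I_D = ½ k_p V_ov² = 0.5 × 1.4 × 0.46² = 0.148 mA.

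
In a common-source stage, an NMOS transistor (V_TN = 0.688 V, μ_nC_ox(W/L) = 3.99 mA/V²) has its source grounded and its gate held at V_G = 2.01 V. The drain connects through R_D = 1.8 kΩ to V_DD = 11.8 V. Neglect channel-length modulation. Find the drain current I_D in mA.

I_D = 3.49 mA

V_GS = V_G = 2.01 V, so V_ov = 2.01 − 0.688 = 1.32 V.
Assume saturation: I_D = ½ k_n V_ov² = 0.5 × 3.99 × 1.32² = 3.49 mA, giving V_DS = V_DD − I_D R_D = 11.8 − 3.49 × 1.8 = 5.52 V.
V_DS = 5.52 V ≥ V_ov = 1.32 V, confirming saturation.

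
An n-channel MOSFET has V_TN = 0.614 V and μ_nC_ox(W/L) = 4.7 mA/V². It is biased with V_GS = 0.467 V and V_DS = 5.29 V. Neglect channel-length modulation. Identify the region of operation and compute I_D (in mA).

Cutoff; I_D = 0 mA

V_GS = 0.467 V < V_TN = 0.614 V, so the transistor is in cutoff.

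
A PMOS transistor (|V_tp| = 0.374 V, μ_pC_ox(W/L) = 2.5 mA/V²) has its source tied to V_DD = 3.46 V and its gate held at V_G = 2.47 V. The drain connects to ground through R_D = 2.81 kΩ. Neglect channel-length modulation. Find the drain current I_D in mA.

I_D = 0.474 mA

V_SG = V_DD − V_G = 3.46 − 2.47 = 0.99 V, so V_ov = 0.99 − 0.374 = 0.616 V.
Assume saturation: I_D = ½ k_p V_ov² = 0.5 × 2.5 × 0.616² = 0.474 mA, giving V_SD = V_DD − I_D R_D = 3.46 − 0.474 × 2.81 = 2.13 V.
V_SD = 2.13 V ≥ V_ov = 0.616 V, confirming saturation.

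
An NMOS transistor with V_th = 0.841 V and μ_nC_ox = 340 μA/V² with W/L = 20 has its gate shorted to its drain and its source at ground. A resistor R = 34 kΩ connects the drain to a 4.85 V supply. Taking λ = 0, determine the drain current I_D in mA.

With gate tied to drain, V_GS = V_DS ≥ V_GS − V_th, so the device is in saturation.
k_n = μ_nC_ox · (W/L) = 6.8 mA/V².
KCL at the drain: ½ k_n (V_GS − V_th)² = (V_DD − V_GS)/R.
Let x = V_GS − 0.841. Then 116 x² + x − 4.009 = 0, giving x = 0.182 V (positive root), so V_GS = 1.02 V.
I_D = (V_DD − V_GS)/R = (4.85 − 1.02) / 34 = 0.113 mA.

I_D = 0.113 mA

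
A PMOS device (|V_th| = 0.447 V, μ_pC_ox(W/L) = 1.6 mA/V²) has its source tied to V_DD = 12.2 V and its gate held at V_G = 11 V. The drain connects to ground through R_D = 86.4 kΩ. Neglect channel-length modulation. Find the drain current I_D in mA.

V_SG = V_DD − V_G = 12.2 − 11 = 1.2 V, so V_ov = 1.2 − 0.447 = 0.753 V.
Assume saturation: I_D = ½ k_p V_ov² = 0.5 × 1.6 × 0.753² = 0.454 mA, giving V_SD = V_DD − I_D R_D = 12.2 − 0.454 × 86.4 = -27 V.
But -27 V < V_ov = 0.753 V, so the device is actually in triode.
In triode I_D = k_p[V_ov V_SD − ½ V_SD²] and I_D = (V_DD − V_SD)/R_D. Equating: 69.1 V_SD² − 105.1 V_SD + 12.2 = 0, giving V_SD = 0.127 V (the root below V_ov).
I_D = (12.2 − 0.127) / 86.4 = 0.14 mA.

I_D = 0.140 mA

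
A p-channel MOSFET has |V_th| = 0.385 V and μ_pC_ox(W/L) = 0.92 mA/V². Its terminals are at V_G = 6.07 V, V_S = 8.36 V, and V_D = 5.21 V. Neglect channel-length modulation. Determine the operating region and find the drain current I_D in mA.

V_SG = V_S − V_G = 8.36 − 6.07 = 2.29 V; V_SD = V_S − V_D = 8.36 − 5.21 = 3.15 V.
V_ov = V_SG − |V_th| = 2.29 − 0.385 = 1.9 V.
Since V_SD = 3.15 V ≥ V_ov = 1.9 V, the device is in saturation.
I_D = ½ k_p V_ov² = 0.5 × 0.92 × 1.9² = 1.67 mA.

Saturation; I_D = 1.67 mA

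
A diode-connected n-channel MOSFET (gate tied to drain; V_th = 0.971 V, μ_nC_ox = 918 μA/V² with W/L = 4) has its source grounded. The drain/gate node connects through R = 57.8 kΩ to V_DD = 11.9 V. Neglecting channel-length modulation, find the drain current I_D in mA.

I_D = 0.184 mA

With gate tied to drain, V_GS = V_DS ≥ V_GS − V_th, so the device is in saturation.
k_n = μ_nC_ox · (W/L) = 3.672 mA/V².
KCL at the drain: ½ k_n (V_GS − V_th)² = (V_DD − V_GS)/R.
Let x = V_GS − 0.971. Then 106 x² + x − 10.93 = 0, giving x = 0.316 V (positive root), so V_GS = 1.29 V.
I_D = (V_DD − V_GS)/R = (11.9 − 1.29) / 57.8 = 0.184 mA.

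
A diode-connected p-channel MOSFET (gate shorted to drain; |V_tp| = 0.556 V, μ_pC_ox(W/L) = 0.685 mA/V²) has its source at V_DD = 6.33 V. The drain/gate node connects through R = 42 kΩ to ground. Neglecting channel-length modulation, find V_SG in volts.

With gate tied to drain, V_SG = V_SD ≥ V_SG − |V_tp|, so the device is in saturation.
KCL at the drain: ½ k_p (V_SG − |V_tp|)² = (V_DD − V_SG)/R.
Let x = V_SG − 0.556. Then 14.4 x² + x − 5.774 = 0, giving x = 0.6 V (positive root), so V_SG = 1.16 V.
I_D = (V_DD − V_SG)/R = (6.33 − 1.16) / 42 = 0.123 mA.

V_SG = 1.16 V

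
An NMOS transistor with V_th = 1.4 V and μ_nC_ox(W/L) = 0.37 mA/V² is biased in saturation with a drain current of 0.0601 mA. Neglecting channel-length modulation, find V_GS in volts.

V_GS = 1.97 V

In saturation I_D = ½ k_n (V_GS − V_th)², so V_GS − V_th = √(2 I_D / k_n) = √(2 × 0.0601 / 0.37) = 0.57 V.
V_GS = 1.4 + 0.57 = 1.97 V.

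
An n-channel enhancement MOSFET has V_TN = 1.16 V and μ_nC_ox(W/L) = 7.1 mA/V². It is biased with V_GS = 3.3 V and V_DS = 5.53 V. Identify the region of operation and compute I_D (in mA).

V_ov = V_GS − V_TN = 3.3 − 1.16 = 2.14 V.
Since V_DS = 5.53 V ≥ V_ov = 2.14 V, the device is in saturation.
I_D = ½ k_n V_ov² = 0.5 × 7.1 × 2.14² = 16.3 mA.

Saturation; I_D = 16.3 mA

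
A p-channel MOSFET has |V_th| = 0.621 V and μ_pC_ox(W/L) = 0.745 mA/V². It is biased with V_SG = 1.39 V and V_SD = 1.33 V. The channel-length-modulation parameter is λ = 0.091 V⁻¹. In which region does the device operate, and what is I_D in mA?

V_ov = V_SG − |V_th| = 1.39 − 0.621 = 0.769 V.
Since V_SD = 1.33 V ≥ V_ov = 0.769 V, the device is in saturation.
I_D = ½ k_p V_ov² (1 + λ V_SD) = 0.5 × 0.745 × 0.769² × (1 + 0.091 × 1.33) = 0.247 mA.

Saturation; I_D = 0.247 mA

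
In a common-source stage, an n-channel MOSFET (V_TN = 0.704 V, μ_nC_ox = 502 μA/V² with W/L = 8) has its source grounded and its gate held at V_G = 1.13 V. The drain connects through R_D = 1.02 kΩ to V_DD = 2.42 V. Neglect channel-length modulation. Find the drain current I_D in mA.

V_GS = V_G = 1.13 V, so V_ov = 1.13 − 0.704 = 0.426 V.
k_n = μ_nC_ox · (W/L) = 4.016 mA/V².
Assume saturation: I_D = ½ k_n V_ov² = 0.5 × 4.016 × 0.426² = 0.364 mA, giving V_DS = V_DD − I_D R_D = 2.42 − 0.364 × 1.02 = 2.05 V.
V_DS = 2.05 V ≥ V_ov = 0.426 V, confirming saturation.

I_D = 0.364 mA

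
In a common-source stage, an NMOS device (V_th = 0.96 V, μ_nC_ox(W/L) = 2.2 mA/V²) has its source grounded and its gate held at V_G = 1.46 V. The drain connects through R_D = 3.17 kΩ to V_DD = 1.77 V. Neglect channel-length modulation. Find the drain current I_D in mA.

V_GS = V_G = 1.46 V, so V_ov = 1.46 − 0.96 = 0.5 V.
Assume saturation: I_D = ½ k_n V_ov² = 0.5 × 2.2 × 0.5² = 0.275 mA, giving V_DS = V_DD − I_D R_D = 1.77 − 0.275 × 3.17 = 0.898 V.
V_DS = 0.898 V ≥ V_ov = 0.5 V, confirming saturation.

I_D = 0.275 mA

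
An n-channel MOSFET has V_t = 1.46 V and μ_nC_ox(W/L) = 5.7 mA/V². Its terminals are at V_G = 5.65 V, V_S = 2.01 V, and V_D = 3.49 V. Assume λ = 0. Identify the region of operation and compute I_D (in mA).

Triode; I_D = 12.1 mA

V_GS = V_G − V_S = 5.65 − 2.01 = 3.64 V; V_DS = V_D − V_S = 3.49 − 2.01 = 1.48 V.
V_ov = V_GS − V_t = 3.64 − 1.46 = 2.18 V.
Since V_DS = 1.48 V < V_ov = 2.18 V, the device is in the triode region.
I_D = k_n [V_ov · V_DS − ½ V_DS²] = 5.7 × [2.18 × 1.48 − 0.5 × 1.48²] = 12.1 mA.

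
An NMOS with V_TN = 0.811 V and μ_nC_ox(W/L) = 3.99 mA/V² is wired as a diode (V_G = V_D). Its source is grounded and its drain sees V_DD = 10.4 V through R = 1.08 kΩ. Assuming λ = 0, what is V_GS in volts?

With gate tied to drain, V_GS = V_DS ≥ V_GS − V_TN, so the device is in saturation.
KCL at the drain: ½ k_n (V_GS − V_TN)² = (V_DD − V_GS)/R.
Let x = V_GS − 0.811. Then 2.15 x² + x − 9.589 = 0, giving x = 1.89 V (positive root), so V_GS = 2.7 V.
I_D = (V_DD − V_GS)/R = (10.4 − 2.7) / 1.08 = 7.13 mA.

V_GS = 2.70 V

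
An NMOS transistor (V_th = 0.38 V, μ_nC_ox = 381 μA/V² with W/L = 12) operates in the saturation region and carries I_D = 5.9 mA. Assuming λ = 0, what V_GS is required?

V_GS = 1.99 V

k_n = μ_nC_ox · (W/L) = 4.572 mA/V².
In saturation I_D = ½ k_n (V_GS − V_th)², so V_GS − V_th = √(2 I_D / k_n) = √(2 × 5.9 / 4.572) = 1.61 V.
V_GS = 0.38 + 1.61 = 1.99 V.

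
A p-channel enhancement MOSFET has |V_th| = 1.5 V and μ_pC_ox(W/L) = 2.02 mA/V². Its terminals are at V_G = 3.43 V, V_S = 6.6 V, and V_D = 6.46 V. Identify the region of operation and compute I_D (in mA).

Triode; I_D = 0.452 mA

V_SG = V_S − V_G = 6.6 − 3.43 = 3.17 V; V_SD = V_S − V_D = 6.6 − 6.46 = 0.14 V.
V_ov = V_SG − |V_th| = 3.17 − 1.5 = 1.67 V.
Since V_SD = 0.14 V < V_ov = 1.67 V, the device is in the triode region.
I_D = k_p [V_ov · V_SD − ½ V_SD²] = 2.02 × [1.67 × 0.14 − 0.5 × 0.14²] = 0.452 mA.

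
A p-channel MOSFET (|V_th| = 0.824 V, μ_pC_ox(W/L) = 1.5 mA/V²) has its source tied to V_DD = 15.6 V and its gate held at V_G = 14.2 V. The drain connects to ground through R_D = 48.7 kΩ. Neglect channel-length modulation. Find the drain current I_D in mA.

V_SG = V_DD − V_G = 15.6 − 14.2 = 1.4 V, so V_ov = 1.4 − 0.824 = 0.576 V.
Assume saturation: I_D = ½ k_p V_ov² = 0.5 × 1.5 × 0.576² = 0.249 mA, giving V_SD = V_DD − I_D R_D = 15.6 − 0.249 × 48.7 = 3.48 V.
V_SD = 3.48 V ≥ V_ov = 0.576 V, confirming saturation.

I_D = 0.249 mA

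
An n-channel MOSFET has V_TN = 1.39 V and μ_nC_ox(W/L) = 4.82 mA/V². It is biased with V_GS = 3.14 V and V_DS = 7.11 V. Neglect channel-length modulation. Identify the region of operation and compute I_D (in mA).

Saturation; I_D = 7.38 mA

V_ov = V_GS − V_TN = 3.14 − 1.39 = 1.75 V.
Since V_DS = 7.11 V ≥ V_ov = 1.75 V, the device is in saturation.
I_D = ½ k_n V_ov² = 0.5 × 4.82 × 1.75² = 7.38 mA.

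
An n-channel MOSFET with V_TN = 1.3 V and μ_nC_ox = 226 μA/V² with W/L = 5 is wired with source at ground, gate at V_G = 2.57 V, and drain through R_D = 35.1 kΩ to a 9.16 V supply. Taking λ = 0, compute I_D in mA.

V_GS = V_G = 2.57 V, so V_ov = 2.57 − 1.3 = 1.27 V.
k_n = μ_nC_ox · (W/L) = 1.13 mA/V².
Assume saturation: I_D = ½ k_n V_ov² = 0.5 × 1.13 × 1.27² = 0.911 mA, giving V_DS = V_DD − I_D R_D = 9.16 − 0.911 × 35.1 = -22.8 V.
But -22.8 V < V_ov = 1.27 V, so the device is actually in triode.
In triode I_D = k_n[V_ov V_DS − ½ V_DS²] and I_D = (V_DD − V_DS)/R_D. Equating: 19.8 V_DS² − 51.37 V_DS + 9.16 = 0, giving V_DS = 0.193 V (the root below V_ov).
I_D = (9.16 − 0.193) / 35.1 = 0.255 mA.

I_D = 0.255 mA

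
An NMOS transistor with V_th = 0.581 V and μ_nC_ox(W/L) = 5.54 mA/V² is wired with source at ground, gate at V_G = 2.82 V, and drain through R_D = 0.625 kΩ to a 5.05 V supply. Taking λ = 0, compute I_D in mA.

V_GS = V_G = 2.82 V, so V_ov = 2.82 − 0.581 = 2.24 V.
Assume saturation: I_D = ½ k_n V_ov² = 0.5 × 5.54 × 2.24² = 13.9 mA, giving V_DS = V_DD − I_D R_D = 5.05 − 13.9 × 0.625 = -3.63 V.
But -3.63 V < V_ov = 2.24 V, so the device is actually in triode.
In triode I_D = k_n[V_ov V_DS − ½ V_DS²] and I_D = (V_DD − V_DS)/R_D. Equating: 1.73 V_DS² − 8.753 V_DS + 5.05 = 0, giving V_DS = 0.664 V (the root below V_ov).
I_D = (5.05 − 0.664) / 0.625 = 7.02 mA.

I_D = 7.02 mA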